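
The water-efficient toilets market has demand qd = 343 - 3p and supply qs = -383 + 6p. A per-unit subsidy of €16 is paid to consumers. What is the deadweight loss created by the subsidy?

Deadweight loss = €256

Pre-subsidy: 343 - 3p = -383 + 6p gives p* = 242/3, q* = 101.
With the rebate, buyers effectively pay pb = ps − 16, where ps is the price sellers receive.
Demand in terms of ps becomes qd = 343 − 3(ps − 16) = 391 - 3ps. Setting this equal to supply: 391 - 3ps = -383 + 6ps, so ps = 86.
Buyers pay pb = 86 − 16 = 70; q' = -383 + 6·86 = 133.
The subsidy expands output by 133 − 101 = 32 past the efficient level; on those units the gap between marginal cost and willingness to pay runs from 0 up to 16.
DWL = ½ × 16 × 32 = 256.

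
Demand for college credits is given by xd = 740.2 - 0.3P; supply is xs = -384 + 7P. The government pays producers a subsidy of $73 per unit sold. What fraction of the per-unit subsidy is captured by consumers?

Consumer share = 70/73

Pre-subsidy: 740.2 - 0.3P = -384 + 7P gives P* = 154, x* = 694.
With the subsidy, sellers receive Ps = Pb + 73 for each unit, where Pb is the price buyers pay.
Supply in terms of Pb becomes xs = -384 + 7(Pb + 73) = 127 + 7Pb. Setting this equal to demand: 740.2 - 0.3Pb = 127 + 7Pb, so Pb = 84.
Sellers receive Ps = 84 + 73 = 157; x' = 740.2 − 0.3·84 = 715.
Buyers' price falls by P* − Pb = 154 − 84 = 70; sellers' price rises by Ps − P* = 157 − 154 = 3.
So consumers capture 70/73 = 70/73 of each unit of subsidy.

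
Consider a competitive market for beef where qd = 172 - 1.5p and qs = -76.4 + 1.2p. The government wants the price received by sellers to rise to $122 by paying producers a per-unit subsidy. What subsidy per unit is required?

At a seller price of 122, quantity supplied is -76.4 + 1.2·122 = 70.
Buyers absorb 70 only when they pay pb with 172 − 1.5·pb = 70, i.e. pb = 68.
s = ps − pb = 122 − 68 = 54.

Required subsidy s = $54 per unit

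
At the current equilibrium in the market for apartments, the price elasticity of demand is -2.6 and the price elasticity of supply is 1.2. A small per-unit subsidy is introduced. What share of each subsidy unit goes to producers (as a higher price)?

For a small subsidy around the equilibrium, the benefit split depends on the relative slopes, which at a point are proportional to the elasticities.
Buyer share = εs/(εs + |εd|) = 1.2/(1.2 + 2.6) = 6/19; seller share = |εd|/(εs + |εd|) = 13/19.
So producers capture 13/19 of the subsidy.

Producer share = 13/19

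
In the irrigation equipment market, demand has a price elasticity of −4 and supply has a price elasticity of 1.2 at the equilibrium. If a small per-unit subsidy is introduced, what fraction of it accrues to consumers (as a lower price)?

For a small subsidy around the equilibrium, the benefit split depends on the relative slopes, which at a point are proportional to the elasticities.
Buyer share = εs/(εs + |εd|) = 1.2/(1.2 + 4) = 3/13; seller share = |εd|/(εs + |εd|) = 10/13.

Consumer share = 3/13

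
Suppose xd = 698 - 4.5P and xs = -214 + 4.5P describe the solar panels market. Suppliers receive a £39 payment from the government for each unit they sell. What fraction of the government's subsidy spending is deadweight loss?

Pre-subsidy: 698 - 4.5P = -214 + 4.5P gives P* = 304/3, x* = 242.
With the subsidy, sellers receive Ps = Pb + 39 for each unit, where Pb is the price buyers pay.
Supply in terms of Pb becomes xs = -214 + 4.5(Pb + 39) = -38.5 + 4.5Pb. Setting this equal to demand: 698 - 4.5Pb = -38.5 + 4.5Pb, so Pb = 491/6.
Sellers receive Ps = 491/6 + 39 = 725/6; x' = 698 − 4.5·(491/6) = 329.75.
ΔCS = ½(242 + 329.75)(304/3 − 491/6) = 5574.5625; ΔPS = ½(242 + 329.75)(725/6 − 304/3) = 5574.5625.
Government spending = 39 × 329.75 = 12860.25.
DWL = ½ × 39 × (329.75 − 242) = 1711.125; fraction = 1711.125 / 12860.25 = 351/2638.

DWL / government spending = 351/2638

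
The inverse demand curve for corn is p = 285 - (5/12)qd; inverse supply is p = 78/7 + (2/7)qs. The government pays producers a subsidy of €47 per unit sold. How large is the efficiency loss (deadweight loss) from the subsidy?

Pre-subsidy: 285 - (5/12)q = 78/7 + (2/7)q gives q* = 23004/59 and p* = 7230/59.
With the subsidy, sellers receive ps = pb + 47 for each unit, where pb is the price buyers pay.
On the curves, pb = 285 - (5/12)q and ps = 78/7 + (2/7)q; the wedge ps − pb = 47 gives 78/7 + (2/7)q − (285 - (5/12)q) = 47, so q' = 26952/59.
Then pb = 285 − (5/12)·(26952/59) = 5585/59 and ps = 78/7 + (2/7)·(26952/59) = 8358/59.
The subsidy expands output by 26952/59 − 23004/59 = 3948/59 past the efficient level; on those units the gap between marginal cost and willingness to pay runs from 0 up to 47.
DWL = ½ × 47 × 3948/59 = 92778/59.

Deadweight loss = 92778/59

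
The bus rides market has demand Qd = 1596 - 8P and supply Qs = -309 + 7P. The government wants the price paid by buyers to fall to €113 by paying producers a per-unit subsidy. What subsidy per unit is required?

At a buyer price of 113, quantity demanded is 1596 − 8·113 = 692.
Sellers supply 692 only when they receive Ps with -309 + 7·Ps = 692, i.e. Ps = 143.
s = Ps − Pb = 143 − 113 = 30.

Required subsidy s = €30 per unit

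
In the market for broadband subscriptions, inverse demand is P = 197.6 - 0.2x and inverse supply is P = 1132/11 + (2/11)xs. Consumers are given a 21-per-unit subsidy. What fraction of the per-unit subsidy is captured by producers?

Pre-subsidy: 197.6 - 0.2x = 1132/11 + (2/11)x gives x* = 248 and P* = 148.
With the rebate, buyers effectively pay Pb = Ps − 21, where Ps is the price sellers receive.
On the curves, Pb = 197.6 - 0.2x and Ps = 1132/11 + (2/11)x; the wedge Ps − Pb = 21 gives 1132/11 + (2/11)x − (197.6 - 0.2x) = 21, so x' = 303.
Then Pb = 197.6 − 0.2·303 = 137 and Ps = 1132/11 + (2/11)·303 = 158.
Buyers' price falls by P* − Pb = 148 − 137 = 11; sellers' price rises by Ps − P* = 158 − 148 = 10.
So producers capture 10/21 = 10/21 of each unit of subsidy.

Producer share = 10/21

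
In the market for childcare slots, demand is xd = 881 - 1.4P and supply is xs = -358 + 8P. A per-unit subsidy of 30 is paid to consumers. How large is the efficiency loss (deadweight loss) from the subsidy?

Deadweight loss = 25200/47

Pre-subsidy: 881 - 1.4P = -358 + 8P gives P* = 6195/47, x* = 32734/47.
With the rebate, buyers effectively pay Pb = Ps − 30, where Ps is the price sellers receive.
Demand in terms of Ps becomes xd = 881 − 1.4(Ps − 30) = 923 - 1.4Ps. Setting this equal to supply: 923 - 1.4Ps = -358 + 8Ps, so Ps = 6405/47.
Buyers pay Pb = 6405/47 − 30 = 4995/47; x' = -358 + 8·(6405/47) = 34414/47.
The subsidy expands output by 34414/47 − 32734/47 = 1680/47 past the efficient level; on those units the gap between marginal cost and willingness to pay runs from 0 up to 30.
DWL = ½ × 30 × 1680/47 = 25200/47.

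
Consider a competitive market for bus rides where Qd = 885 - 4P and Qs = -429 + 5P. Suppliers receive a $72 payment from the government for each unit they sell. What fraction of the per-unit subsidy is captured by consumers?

Pre-subsidy: 885 - 4P = -429 + 5P gives P* = 146, Q* = 301.
With the subsidy, sellers receive Ps = Pb + 72 for each unit, where Pb is the price buyers pay.
Supply in terms of Pb becomes Qs = -429 + 5(Pb + 72) = -69 + 5Pb. Setting this equal to demand: 885 - 4Pb = -69 + 5Pb, so Pb = 106.
Sellers receive Ps = 106 + 72 = 178; Q' = 885 − 4·106 = 461.
Buyers' price falls by P* − Pb = 146 − 106 = 40; sellers' price rises by Ps − P* = 178 − 146 = 32.
So consumers capture 40/72 = 5/9 of each unit of subsidy.

Consumer share = 5/9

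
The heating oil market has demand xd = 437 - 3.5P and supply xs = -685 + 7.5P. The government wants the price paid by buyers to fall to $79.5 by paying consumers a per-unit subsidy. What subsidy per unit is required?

At a buyer price of 79.5, quantity demanded is 437 − 3.5·79.5 = 158.75.
Sellers supply 158.75 only when they receive Ps with -685 + 7.5·Ps = 158.75, i.e. Ps = 112.5.
s = Ps − Pb = 112.5 − 79.5 = 33.

Required subsidy s = $33 per unit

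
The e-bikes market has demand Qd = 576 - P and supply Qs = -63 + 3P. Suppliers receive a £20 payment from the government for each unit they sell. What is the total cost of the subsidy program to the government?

Government cost = £8625

Pre-subsidy: 576 - P = -63 + 3P gives P* = 159.75, Q* = 416.25.
With the subsidy, sellers receive Ps = Pb + 20 for each unit, where Pb is the price buyers pay.
Supply in terms of Pb becomes Qs = -63 + 3(Pb + 20) = -3 + 3Pb. Setting this equal to demand: 576 - Pb = -3 + 3Pb, so Pb = 144.75.
Sellers receive Ps = 144.75 + 20 = 164.75; Q' = 576 − 1·144.75 = 431.25.
Government outlay = subsidy × quantity = 20 × 431.25 = 8625.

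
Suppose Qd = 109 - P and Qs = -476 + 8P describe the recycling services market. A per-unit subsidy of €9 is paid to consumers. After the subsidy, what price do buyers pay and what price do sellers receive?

Pre-subsidy: 109 - P = -476 + 8P gives P* = 65, Q* = 44.
With the rebate, buyers effectively pay Pb = Ps − 9, where Ps is the price sellers receive.
Demand in terms of Ps becomes Qd = 109 − 1(Ps − 9) = 118 - Ps. Setting this equal to supply: 118 - Ps = -476 + 8Ps, so Ps = 66.
Buyers pay Pb = 66 − 9 = 57; Q' = -476 + 8·66 = 52.

Buyers pay €57; sellers receive €66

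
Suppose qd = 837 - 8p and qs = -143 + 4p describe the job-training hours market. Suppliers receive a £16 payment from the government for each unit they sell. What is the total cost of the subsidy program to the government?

Pre-subsidy: 837 - 8p = -143 + 4p gives p* = 245/3, q* = 551/3.
With the subsidy, sellers receive ps = pb + 16 for each unit, where pb is the price buyers pay.
Supply in terms of pb becomes qs = -143 + 4(pb + 16) = -79 + 4pb. Setting this equal to demand: 837 - 8pb = -79 + 4pb, so pb = 229/3.
Sellers receive ps = 229/3 + 16 = 277/3; q' = 837 − 8·(229/3) = 679/3.
Government outlay = subsidy × quantity = 16 × 679/3 = 10864/3.

Government cost = 10864/3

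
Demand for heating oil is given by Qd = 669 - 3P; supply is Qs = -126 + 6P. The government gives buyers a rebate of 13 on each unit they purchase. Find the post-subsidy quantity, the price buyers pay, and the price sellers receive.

Q' = 430; buyers pay 239/3; sellers receive 278/3

Pre-subsidy: 669 - 3P = -126 + 6P gives P* = 265/3, Q* = 404.
With the rebate, buyers effectively pay Pb = Ps − 13, where Ps is the price sellers receive.
Demand in terms of Ps becomes Qd = 669 − 3(Ps − 13) = 708 - 3Ps. Setting this equal to supply: 708 - 3Ps = -126 + 6Ps, so Ps = 278/3.
Buyers pay Pb = 278/3 − 13 = 239/3; Q' = -126 + 6·(278/3) = 430.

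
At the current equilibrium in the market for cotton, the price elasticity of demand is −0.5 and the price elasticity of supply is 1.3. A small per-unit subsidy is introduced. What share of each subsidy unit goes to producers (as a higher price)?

For a small subsidy around the equilibrium, the benefit split depends on the relative slopes, which at a point are proportional to the elasticities.
Buyer share = εs/(εs + |εd|) = 1.3/(1.3 + 0.5) = 13/18; seller share = |εd|/(εs + |εd|) = 5/18.
So producers capture 5/18 of the subsidy.

Producer share = 5/18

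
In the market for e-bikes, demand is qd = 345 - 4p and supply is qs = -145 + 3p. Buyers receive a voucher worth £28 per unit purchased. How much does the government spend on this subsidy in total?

Pre-subsidy: 345 - 4p = -145 + 3p gives p* = 70, q* = 65.
With the rebate, buyers effectively pay pb = ps − 28, where ps is the price sellers receive.
Demand in terms of ps becomes qd = 345 − 4(ps − 28) = 457 - 4ps. Setting this equal to supply: 457 - 4ps = -145 + 3ps, so ps = 86.
Buyers pay pb = 86 − 28 = 58; q' = -145 + 3·86 = 113.
Government outlay = subsidy × quantity = 28 × 113 = 3164.

Government cost = £3164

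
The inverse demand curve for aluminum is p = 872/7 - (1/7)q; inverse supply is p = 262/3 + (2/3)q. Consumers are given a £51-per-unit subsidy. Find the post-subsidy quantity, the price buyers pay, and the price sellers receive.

q' = 109; buyers pay £109; sellers receive £160

Pre-subsidy: 872/7 - (1/7)q = 262/3 + (2/3)q gives q* = 46 and p* = 118.
With the rebate, buyers effectively pay pb = ps − 51, where ps is the price sellers receive.
On the curves, pb = 872/7 - (1/7)q and ps = 262/3 + (2/3)q; the wedge ps − pb = 51 gives 262/3 + (2/3)q − (872/7 - (1/7)q) = 51, so q' = 109.
Then pb = 872/7 − (1/7)·109 = 109 and ps = 262/3 + (2/3)·109 = 160.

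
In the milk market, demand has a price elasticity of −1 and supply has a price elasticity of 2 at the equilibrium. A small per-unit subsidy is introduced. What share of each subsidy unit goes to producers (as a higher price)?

Producer share = 1/3

For a small subsidy around the equilibrium, the benefit split depends on the relative slopes, which at a point are proportional to the elasticities.
Buyer share = εs/(εs + |εd|) = 2/(2 + 1) = 2/3; seller share = |εd|/(εs + |εd|) = 1/3.
So producers capture 1/3 of the subsidy.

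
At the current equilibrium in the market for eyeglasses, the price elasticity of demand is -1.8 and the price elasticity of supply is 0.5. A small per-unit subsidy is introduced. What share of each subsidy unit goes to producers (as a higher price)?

For a small subsidy around the equilibrium, the benefit split depends on the relative slopes, which at a point are proportional to the elasticities.
Buyer share = εs/(εs + |εd|) = 0.5/(0.5 + 1.8) = 5/23; seller share = |εd|/(εs + |εd|) = 18/23.
So producers capture 18/23 of the subsidy.

Producer share = 18/23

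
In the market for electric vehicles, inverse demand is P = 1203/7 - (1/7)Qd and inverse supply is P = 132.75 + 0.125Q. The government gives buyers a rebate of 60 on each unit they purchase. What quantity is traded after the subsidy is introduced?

Pre-subsidy: 1203/7 - (1/7)Q = 132.75 + 0.125Q gives Q* = 146 and P* = 151.
With the rebate, buyers effectively pay Pb = Ps − 60, where Ps is the price sellers receive.
On the curves, Pb = 1203/7 - (1/7)Q and Ps = 132.75 + 0.125Q; the wedge Ps − Pb = 60 gives 132.75 + 0.125Q − (1203/7 - (1/7)Q) = 60, so Q' = 370.
Then Pb = 1203/7 − (1/7)·370 = 119 and Ps = 132.75 + 0.125·370 = 179.

Q' = 370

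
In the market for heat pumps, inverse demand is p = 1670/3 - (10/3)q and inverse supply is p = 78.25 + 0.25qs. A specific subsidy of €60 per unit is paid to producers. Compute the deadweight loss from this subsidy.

Deadweight loss = 21600/43

Pre-subsidy: 1670/3 - (10/3)q = 78.25 + 0.25q gives q* = 5741/43 and p* = 4800/43.
With the subsidy, sellers receive ps = pb + 60 for each unit, where pb is the price buyers pay.
On the curves, pb = 1670/3 - (10/3)q and ps = 78.25 + 0.25q; the wedge ps − pb = 60 gives 78.25 + 0.25q − (1670/3 - (10/3)q) = 60, so q' = 6461/43.
Then pb = 1670/3 − (10/3)·(6461/43) = 2400/43 and ps = 78.25 + 0.25·(6461/43) = 4980/43.
The subsidy expands output by 6461/43 − 5741/43 = 720/43 past the efficient level; on those units the gap between marginal cost and willingness to pay runs from 0 up to 60.
DWL = ½ × 60 × 720/43 = 21600/43.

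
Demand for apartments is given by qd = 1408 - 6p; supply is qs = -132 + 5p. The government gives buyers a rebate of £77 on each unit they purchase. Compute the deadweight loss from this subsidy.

Deadweight loss = £8085

Pre-subsidy: 1408 - 6p = -132 + 5p gives p* = 140, q* = 568.
With the rebate, buyers effectively pay pb = ps − 77, where ps is the price sellers receive.
Demand in terms of ps becomes qd = 1408 − 6(ps − 77) = 1870 - 6ps. Setting this equal to supply: 1870 - 6ps = -132 + 5ps, so ps = 182.
Buyers pay pb = 182 − 77 = 105; q' = -132 + 5·182 = 778.
The subsidy expands output by 778 − 568 = 210 past the efficient level; on those units the gap between marginal cost and willingness to pay runs from 0 up to 77.
DWL = ½ × 77 × 210 = 8085.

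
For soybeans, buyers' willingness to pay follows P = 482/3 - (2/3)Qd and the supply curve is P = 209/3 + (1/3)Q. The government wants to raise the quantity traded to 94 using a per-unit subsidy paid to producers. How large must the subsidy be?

Required subsidy s = 3 per unit

At Q = 94, from the demand curve buyers pay Pb = 482/3 − (2/3)·94 = 98; from the supply curve sellers need Ps = 209/3 + (1/3)·94 = 101.
The subsidy must fill the gap: s = Ps − Pb = 101 − 98 = 3.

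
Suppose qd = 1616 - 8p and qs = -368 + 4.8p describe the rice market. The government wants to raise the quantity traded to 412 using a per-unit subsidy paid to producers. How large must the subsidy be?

Required subsidy s = 12 per unit

At q = 412, invert demand for the buyer price: pb = (1616 − 412)/8 = 150.5; invert supply for the seller price: ps = (412 − (-368))/4.8 = 162.5.
The subsidy must fill the gap: s = ps − pb = 162.5 − 150.5 = 12.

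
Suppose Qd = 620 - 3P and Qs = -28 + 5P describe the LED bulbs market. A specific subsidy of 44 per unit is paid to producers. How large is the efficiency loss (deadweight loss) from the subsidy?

Deadweight loss = 1815

Pre-subsidy: 620 - 3P = -28 + 5P gives P* = 81, Q* = 377.
With the subsidy, sellers receive Ps = Pb + 44 for each unit, where Pb is the price buyers pay.
Supply in terms of Pb becomes Qs = -28 + 5(Pb + 44) = 192 + 5Pb. Setting this equal to demand: 620 - 3Pb = 192 + 5Pb, so Pb = 53.5.
Sellers receive Ps = 53.5 + 44 = 97.5; Q' = 620 − 3·53.5 = 459.5.
The subsidy expands output by 459.5 − 377 = 82.5 past the efficient level; on those units the gap between marginal cost and willingness to pay runs from 0 up to 44.
DWL = ½ × 44 × 82.5 = 1815.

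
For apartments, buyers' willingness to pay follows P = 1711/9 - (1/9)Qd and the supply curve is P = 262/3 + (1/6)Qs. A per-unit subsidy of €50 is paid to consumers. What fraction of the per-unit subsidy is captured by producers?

Pre-subsidy: 1711/9 - (1/9)Q = 262/3 + (1/6)Q gives Q* = 370 and P* = 149.
With the rebate, buyers effectively pay Pb = Ps − 50, where Ps is the price sellers receive.
On the curves, Pb = 1711/9 - (1/9)Q and Ps = 262/3 + (1/6)Q; the wedge Ps − Pb = 50 gives 262/3 + (1/6)Q − (1711/9 - (1/9)Q) = 50, so Q' = 550.
Then Pb = 1711/9 − (1/9)·550 = 129 and Ps = 262/3 + (1/6)·550 = 179.
Buyers' price falls by P* − Pb = 149 − 129 = 20; sellers' price rises by Ps − P* = 179 − 149 = 30.
So producers capture 30/50 = 0.6 of each unit of subsidy.

Producer share = 0.6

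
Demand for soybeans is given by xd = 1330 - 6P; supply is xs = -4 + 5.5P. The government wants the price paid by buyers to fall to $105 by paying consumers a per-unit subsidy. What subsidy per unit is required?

At a buyer price of 105, quantity demanded is 1330 − 6·105 = 700.
Sellers supply 700 only when they receive Ps with -4 + 5.5·Ps = 700, i.e. Ps = 128.
s = Ps − Pb = 128 − 105 = 23.

Required subsidy s = $23 per unit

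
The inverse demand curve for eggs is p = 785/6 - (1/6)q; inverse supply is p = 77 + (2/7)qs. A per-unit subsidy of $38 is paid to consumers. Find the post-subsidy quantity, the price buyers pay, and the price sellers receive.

Pre-subsidy: 785/6 - (1/6)q = 77 + (2/7)q gives q* = 119 and p* = 111.
With the rebate, buyers effectively pay pb = ps − 38, where ps is the price sellers receive.
On the curves, pb = 785/6 - (1/6)q and ps = 77 + (2/7)q; the wedge ps − pb = 38 gives 77 + (2/7)q − (785/6 - (1/6)q) = 38, so q' = 203.
Then pb = 785/6 − (1/6)·203 = 97 and ps = 77 + (2/7)·203 = 135.

q' = 203; buyers pay $97; sellers receive $135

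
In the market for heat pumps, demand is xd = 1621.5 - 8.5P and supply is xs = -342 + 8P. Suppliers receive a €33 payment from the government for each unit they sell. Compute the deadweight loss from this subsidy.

Pre-subsidy: 1621.5 - 8.5P = -342 + 8P gives P* = 119, x* = 610.
With the subsidy, sellers receive Ps = Pb + 33 for each unit, where Pb is the price buyers pay.
Supply in terms of Pb becomes xs = -342 + 8(Pb + 33) = -78 + 8Pb. Setting this equal to demand: 1621.5 - 8.5Pb = -78 + 8Pb, so Pb = 103.
Sellers receive Ps = 103 + 33 = 136; x' = 1621.5 − 8.5·103 = 746.
The subsidy expands output by 746 − 610 = 136 past the efficient level; on those units the gap between marginal cost and willingness to pay runs from 0 up to 33.
DWL = ½ × 33 × 136 = 2244.

Deadweight loss = €2244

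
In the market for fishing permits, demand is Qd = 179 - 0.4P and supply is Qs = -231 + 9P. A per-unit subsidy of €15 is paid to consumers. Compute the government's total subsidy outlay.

Pre-subsidy: 179 - 0.4P = -231 + 9P gives P* = 2050/47, Q* = 7593/47.
With the rebate, buyers effectively pay Pb = Ps − 15, where Ps is the price sellers receive.
Demand in terms of Ps becomes Qd = 179 − 0.4(Ps − 15) = 185 - 0.4Ps. Setting this equal to supply: 185 - 0.4Ps = -231 + 9Ps, so Ps = 2080/47.
Buyers pay Pb = 2080/47 − 15 = 1375/47; Q' = -231 + 9·(2080/47) = 7863/47.
Government outlay = subsidy × quantity = 15 × 7863/47 = 117945/47.

Government cost = 117945/47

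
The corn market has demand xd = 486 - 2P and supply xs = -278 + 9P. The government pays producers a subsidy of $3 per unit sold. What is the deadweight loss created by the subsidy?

Pre-subsidy: 486 - 2P = -278 + 9P gives P* = 764/11, x* = 3818/11.
With the subsidy, sellers receive Ps = Pb + 3 for each unit, where Pb is the price buyers pay.
Supply in terms of Pb becomes xs = -278 + 9(Pb + 3) = -251 + 9Pb. Setting this equal to demand: 486 - 2Pb = -251 + 9Pb, so Pb = 67.
Sellers receive Ps = 67 + 3 = 70; x' = 486 − 2·67 = 352.
The subsidy expands output by 352 − 3818/11 = 54/11 past the efficient level; on those units the gap between marginal cost and willingness to pay runs from 0 up to 3.
DWL = ½ × 3 × 54/11 = 81/11.

Deadweight loss = 81/11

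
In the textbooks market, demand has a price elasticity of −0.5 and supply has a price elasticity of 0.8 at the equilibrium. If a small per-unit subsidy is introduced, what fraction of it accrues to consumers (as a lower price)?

Consumer share = 8/13

For a small subsidy around the equilibrium, the benefit split depends on the relative slopes, which at a point are proportional to the elasticities.
Buyer share = εs/(εs + |εd|) = 0.8/(0.8 + 0.5) = 8/13; seller share = |εd|/(εs + |εd|) = 5/13.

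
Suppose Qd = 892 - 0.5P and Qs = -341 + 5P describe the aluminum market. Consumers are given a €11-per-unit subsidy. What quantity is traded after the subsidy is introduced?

Pre-subsidy: 892 - 0.5P = -341 + 5P gives P* = 2466/11, Q* = 8579/11.
With the rebate, buyers effectively pay Pb = Ps − 11, where Ps is the price sellers receive.
Demand in terms of Ps becomes Qd = 892 − 0.5(Ps − 11) = 897.5 - 0.5Ps. Setting this equal to supply: 897.5 - 0.5Ps = -341 + 5Ps, so Ps = 2477/11.
Buyers pay Pb = 2477/11 − 11 = 2356/11; Q' = -341 + 5·(2477/11) = 8634/11.

Q' = 8634/11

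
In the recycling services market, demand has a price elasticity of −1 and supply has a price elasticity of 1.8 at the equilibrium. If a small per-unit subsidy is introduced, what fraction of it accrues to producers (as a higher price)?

For a small subsidy around the equilibrium, the benefit split depends on the relative slopes, which at a point are proportional to the elasticities.
Buyer share = εs/(εs + |εd|) = 1.8/(1.8 + 1) = 9/14; seller share = |εd|/(εs + |εd|) = 5/14.
So producers capture 5/14 of the subsidy.

Producer share = 5/14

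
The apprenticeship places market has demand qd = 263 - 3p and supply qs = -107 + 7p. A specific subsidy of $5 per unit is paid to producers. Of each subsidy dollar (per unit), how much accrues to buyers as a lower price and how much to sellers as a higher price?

Buyers gain $3.5 per unit; sellers gain $1.5 per unit

Pre-subsidy: 263 - 3p = -107 + 7p gives p* = 37, q* = 152.
With the subsidy, sellers receive ps = pb + 5 for each unit, where pb is the price buyers pay.
Supply in terms of pb becomes qs = -107 + 7(pb + 5) = -72 + 7pb. Setting this equal to demand: 263 - 3pb = -72 + 7pb, so pb = 33.5.
Sellers receive ps = 33.5 + 5 = 38.5; q' = 263 − 3·33.5 = 162.5.
Buyers' price falls by p* − pb = 37 − 33.5 = 3.5; sellers' price rises by ps − p* = 38.5 − 37 = 1.5.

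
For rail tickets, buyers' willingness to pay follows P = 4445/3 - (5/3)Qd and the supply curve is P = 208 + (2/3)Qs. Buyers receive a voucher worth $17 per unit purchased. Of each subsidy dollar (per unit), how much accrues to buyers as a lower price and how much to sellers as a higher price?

Pre-subsidy: 4445/3 - (5/3)Q = 208 + (2/3)Q gives Q* = 3821/7 and P* = 12010/21.
With the rebate, buyers effectively pay Pb = Ps − 17, where Ps is the price sellers receive.
On the curves, Pb = 4445/3 - (5/3)Q and Ps = 208 + (2/3)Q; the wedge Ps − Pb = 17 gives 208 + (2/3)Q − (4445/3 - (5/3)Q) = 17, so Q' = 3872/7.
Then Pb = 4445/3 − (5/3)·(3872/7) = 11755/21 and Ps = 208 + (2/3)·(3872/7) = 12112/21.
Buyers' price falls by P* − Pb = 12010/21 − 11755/21 = 85/7; sellers' price rises by Ps − P* = 12112/21 − 12010/21 = 34/7.

Buyers gain 85/7 per unit; sellers gain 34/7 per unit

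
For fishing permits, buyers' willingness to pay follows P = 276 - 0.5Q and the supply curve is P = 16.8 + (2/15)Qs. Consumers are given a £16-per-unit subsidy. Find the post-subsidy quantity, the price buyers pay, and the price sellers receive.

Q' = 8256/19; buyers pay 1116/19; sellers receive 1420/19

Pre-subsidy: 276 - 0.5Q = 16.8 + (2/15)Q gives Q* = 7776/19 and P* = 1356/19.
With the rebate, buyers effectively pay Pb = Ps − 16, where Ps is the price sellers receive.
On the curves, Pb = 276 - 0.5Q and Ps = 16.8 + (2/15)Q; the wedge Ps − Pb = 16 gives 16.8 + (2/15)Q − (276 - 0.5Q) = 16, so Q' = 8256/19.
Then Pb = 276 − 0.5·(8256/19) = 1116/19 and Ps = 16.8 + (2/15)·(8256/19) = 1420/19.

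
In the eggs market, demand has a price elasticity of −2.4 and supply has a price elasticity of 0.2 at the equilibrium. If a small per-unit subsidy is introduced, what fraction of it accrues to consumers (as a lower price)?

Consumer share = 1/13

For a small subsidy around the equilibrium, the benefit split depends on the relative slopes, which at a point are proportional to the elasticities.
Buyer share = εs/(εs + |εd|) = 0.2/(0.2 + 2.4) = 1/13; seller share = |εd|/(εs + |εd|) = 12/13.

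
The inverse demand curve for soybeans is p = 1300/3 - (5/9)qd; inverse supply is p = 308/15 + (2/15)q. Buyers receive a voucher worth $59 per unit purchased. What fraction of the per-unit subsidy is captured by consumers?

Pre-subsidy: 1300/3 - (5/9)q = 308/15 + (2/15)q gives q* = 18576/31 and p* = 9340/93.
With the rebate, buyers effectively pay pb = ps − 59, where ps is the price sellers receive.
On the curves, pb = 1300/3 - (5/9)q and ps = 308/15 + (2/15)q; the wedge ps − pb = 59 gives 308/15 + (2/15)q − (1300/3 - (5/9)q) = 59, so q' = 21231/31.
Then pb = 1300/3 − (5/9)·(21231/31) = 4915/93 and ps = 308/15 + (2/15)·(21231/31) = 10402/93.
Buyers' price falls by p* − pb = 9340/93 − 4915/93 = 1475/31; sellers' price rises by ps − p* = 10402/93 − 9340/93 = 354/31.
So consumers capture (1475/31)/59 = 25/31 of each unit of subsidy.

Consumer share = 25/31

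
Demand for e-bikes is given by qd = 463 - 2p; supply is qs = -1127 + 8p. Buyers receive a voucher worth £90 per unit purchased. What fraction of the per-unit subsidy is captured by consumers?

Consumer share = 0.8

Pre-subsidy: 463 - 2p = -1127 + 8p gives p* = 159, q* = 145.
With the rebate, buyers effectively pay pb = ps − 90, where ps is the price sellers receive.
Demand in terms of ps becomes qd = 463 − 2(ps − 90) = 643 - 2ps. Setting this equal to supply: 643 - 2ps = -1127 + 8ps, so ps = 177.
Buyers pay pb = 177 − 90 = 87; q' = -1127 + 8·177 = 289.
Buyers' price falls by p* − pb = 159 − 87 = 72; sellers' price rises by ps − p* = 177 − 159 = 18.
So consumers capture 72/90 = 0.8 of each unit of subsidy.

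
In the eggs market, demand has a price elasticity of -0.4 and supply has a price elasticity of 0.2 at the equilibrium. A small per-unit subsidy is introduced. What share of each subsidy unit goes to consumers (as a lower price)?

Consumer share = 1/3

For a small subsidy around the equilibrium, the benefit split depends on the relative slopes, which at a point are proportional to the elasticities.
Buyer share = εs/(εs + |εd|) = 0.2/(0.2 + 0.4) = 1/3; seller share = |εd|/(εs + |εd|) = 2/3.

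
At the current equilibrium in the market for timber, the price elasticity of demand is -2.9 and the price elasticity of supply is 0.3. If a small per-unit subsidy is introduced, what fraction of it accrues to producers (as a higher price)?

For a small subsidy around the equilibrium, the benefit split depends on the relative slopes, which at a point are proportional to the elasticities.
Buyer share = εs/(εs + |εd|) = 0.3/(0.3 + 2.9) = 0.09375; seller share = |εd|/(εs + |εd|) = 0.90625.
So producers capture 0.90625 of the subsidy.

Producer share = 0.90625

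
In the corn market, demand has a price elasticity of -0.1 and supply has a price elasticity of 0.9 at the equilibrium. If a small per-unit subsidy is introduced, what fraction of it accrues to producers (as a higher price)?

For a small subsidy around the equilibrium, the benefit split depends on the relative slopes, which at a point are proportional to the elasticities.
Buyer share = εs/(εs + |εd|) = 0.9/(0.9 + 0.1) = 0.9; seller share = |εd|/(εs + |εd|) = 0.1.
So producers capture 0.1 of the subsidy.

Producer share = 0.1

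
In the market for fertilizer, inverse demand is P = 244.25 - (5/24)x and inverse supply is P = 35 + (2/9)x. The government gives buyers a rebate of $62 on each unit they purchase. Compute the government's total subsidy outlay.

Pre-subsidy: 244.25 - (5/24)x = 35 + (2/9)x gives x* = 486 and P* = 143.
With the rebate, buyers effectively pay Pb = Ps − 62, where Ps is the price sellers receive.
On the curves, Pb = 244.25 - (5/24)x and Ps = 35 + (2/9)x; the wedge Ps − Pb = 62 gives 35 + (2/9)x − (244.25 - (5/24)x) = 62, so x' = 630.
Then Pb = 244.25 − (5/24)·630 = 113 and Ps = 35 + (2/9)·630 = 175.
Government outlay = subsidy × quantity = 62 × 630 = 39060.

Government cost = $39060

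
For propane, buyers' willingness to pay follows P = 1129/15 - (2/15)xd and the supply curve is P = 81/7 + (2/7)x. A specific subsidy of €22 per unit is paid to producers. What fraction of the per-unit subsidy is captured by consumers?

Consumer share = 7/22

Pre-subsidy: 1129/15 - (2/15)x = 81/7 + (2/7)x gives x* = 152 and P* = 55.
With the subsidy, sellers receive Ps = Pb + 22 for each unit, where Pb is the price buyers pay.
On the curves, Pb = 1129/15 - (2/15)x and Ps = 81/7 + (2/7)x; the wedge Ps − Pb = 22 gives 81/7 + (2/7)x − (1129/15 - (2/15)x) = 22, so x' = 204.5.
Then Pb = 1129/15 − (2/15)·204.5 = 48 and Ps = 81/7 + (2/7)·204.5 = 70.
Buyers' price falls by P* − Pb = 55 − 48 = 7; sellers' price rises by Ps − P* = 70 − 55 = 15.
So consumers capture 7/22 = 7/22 of each unit of subsidy.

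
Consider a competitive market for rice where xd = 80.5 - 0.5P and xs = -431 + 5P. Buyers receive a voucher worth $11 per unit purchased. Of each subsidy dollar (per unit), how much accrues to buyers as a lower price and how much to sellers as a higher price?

Buyers gain $10 per unit; sellers gain $1 per unit

Pre-subsidy: 80.5 - 0.5P = -431 + 5P gives P* = 93, x* = 34.
With the rebate, buyers effectively pay Pb = Ps − 11, where Ps is the price sellers receive.
Demand in terms of Ps becomes xd = 80.5 − 0.5(Ps − 11) = 86 - 0.5Ps. Setting this equal to supply: 86 - 0.5Ps = -431 + 5Ps, so Ps = 94.
Buyers pay Pb = 94 − 11 = 83; x' = -431 + 5·94 = 39.
Buyers' price falls by P* − Pb = 93 − 83 = 10; sellers' price rises by Ps − P* = 94 − 93 = 1.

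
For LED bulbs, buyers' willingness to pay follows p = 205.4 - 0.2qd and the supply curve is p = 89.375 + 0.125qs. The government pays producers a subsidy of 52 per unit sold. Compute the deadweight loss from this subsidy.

Deadweight loss = 4160

Pre-subsidy: 205.4 - 0.2q = 89.375 + 0.125q gives q* = 357 and p* = 134.
With the subsidy, sellers receive ps = pb + 52 for each unit, where pb is the price buyers pay.
On the curves, pb = 205.4 - 0.2q and ps = 89.375 + 0.125q; the wedge ps − pb = 52 gives 89.375 + 0.125q − (205.4 - 0.2q) = 52, so q' = 517.
Then pb = 205.4 − 0.2·517 = 102 and ps = 89.375 + 0.125·517 = 154.
The subsidy expands output by 517 − 357 = 160 past the efficient level; on those units the gap between marginal cost and willingness to pay runs from 0 up to 52.
DWL = ½ × 52 × 160 = 4160.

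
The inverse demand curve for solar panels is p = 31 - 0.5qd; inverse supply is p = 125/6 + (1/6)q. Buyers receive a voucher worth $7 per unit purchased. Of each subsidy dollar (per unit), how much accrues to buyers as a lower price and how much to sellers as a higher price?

Pre-subsidy: 31 - 0.5q = 125/6 + (1/6)q gives q* = 15.25 and p* = 23.375.
With the rebate, buyers effectively pay pb = ps − 7, where ps is the price sellers receive.
On the curves, pb = 31 - 0.5q and ps = 125/6 + (1/6)q; the wedge ps − pb = 7 gives 125/6 + (1/6)q − (31 - 0.5q) = 7, so q' = 25.75.
Then pb = 31 − 0.5·25.75 = 18.125 and ps = 125/6 + (1/6)·25.75 = 25.125.
Buyers' price falls by p* − pb = 23.375 − 18.125 = 5.25; sellers' price rises by ps − p* = 25.125 − 23.375 = 1.75.

Buyers gain $5.25 per unit; sellers gain $1.75 per unit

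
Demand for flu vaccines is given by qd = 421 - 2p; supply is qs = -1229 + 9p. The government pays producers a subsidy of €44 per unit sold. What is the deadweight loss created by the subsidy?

Deadweight loss = €1584

Pre-subsidy: 421 - 2p = -1229 + 9p gives p* = 150, q* = 121.
With the subsidy, sellers receive ps = pb + 44 for each unit, where pb is the price buyers pay.
Supply in terms of pb becomes qs = -1229 + 9(pb + 44) = -833 + 9pb. Setting this equal to demand: 421 - 2pb = -833 + 9pb, so pb = 114.
Sellers receive ps = 114 + 44 = 158; q' = 421 − 2·114 = 193.
The subsidy expands output by 193 − 121 = 72 past the efficient level; on those units the gap between marginal cost and willingness to pay runs from 0 up to 44.
DWL = ½ × 44 × 72 = 1584.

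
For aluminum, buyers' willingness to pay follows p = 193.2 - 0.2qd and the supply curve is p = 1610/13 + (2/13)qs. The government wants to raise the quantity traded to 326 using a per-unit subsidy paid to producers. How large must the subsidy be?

Required subsidy s = 46 per unit

At q = 326, from the demand curve buyers pay pb = 193.2 − 0.2·326 = 128; from the supply curve sellers need ps = 1610/13 + (2/13)·326 = 174.
The subsidy must fill the gap: s = ps − pb = 174 − 128 = 46.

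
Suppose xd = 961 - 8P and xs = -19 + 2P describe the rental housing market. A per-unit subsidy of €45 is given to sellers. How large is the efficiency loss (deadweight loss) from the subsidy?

Pre-subsidy: 961 - 8P = -19 + 2P gives P* = 98, x* = 177.
With the subsidy, sellers receive Ps = Pb + 45 for each unit, where Pb is the price buyers pay.
Supply in terms of Pb becomes xs = -19 + 2(Pb + 45) = 71 + 2Pb. Setting this equal to demand: 961 - 8Pb = 71 + 2Pb, so Pb = 89.
Sellers receive Ps = 89 + 45 = 134; x' = 961 − 8·89 = 249.
The subsidy expands output by 249 − 177 = 72 past the efficient level; on those units the gap between marginal cost and willingness to pay runs from 0 up to 45.
DWL = ½ × 45 × 72 = 1620.

Deadweight loss = €1620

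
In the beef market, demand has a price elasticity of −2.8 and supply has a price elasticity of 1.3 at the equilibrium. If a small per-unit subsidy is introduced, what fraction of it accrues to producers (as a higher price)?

Producer share = 28/41

For a small subsidy around the equilibrium, the benefit split depends on the relative slopes, which at a point are proportional to the elasticities.
Buyer share = εs/(εs + |εd|) = 1.3/(1.3 + 2.8) = 13/41; seller share = |εd|/(εs + |εd|) = 28/41.
So producers capture 28/41 of the subsidy.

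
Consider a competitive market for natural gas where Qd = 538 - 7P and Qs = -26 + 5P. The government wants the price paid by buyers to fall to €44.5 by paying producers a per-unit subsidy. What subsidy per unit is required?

Required subsidy s = €6 per unit

At a buyer price of 44.5, quantity demanded is 538 − 7·44.5 = 226.5.
Sellers supply 226.5 only when they receive Ps with -26 + 5·Ps = 226.5, i.e. Ps = 50.5.
s = Ps − Pb = 50.5 − 44.5 = 6.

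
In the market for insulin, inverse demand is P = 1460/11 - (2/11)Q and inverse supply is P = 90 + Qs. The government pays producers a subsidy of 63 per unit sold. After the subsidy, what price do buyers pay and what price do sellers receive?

Buyers pay 1514/13; sellers receive 2333/13

Pre-subsidy: 1460/11 - (2/11)Q = 90 + Q gives Q* = 470/13 and P* = 1640/13.
With the subsidy, sellers receive Ps = Pb + 63 for each unit, where Pb is the price buyers pay.
On the curves, Pb = 1460/11 - (2/11)Q and Ps = 90 + Q; the wedge Ps − Pb = 63 gives 90 + Q − (1460/11 - (2/11)Q) = 63, so Q' = 1163/13.
Then Pb = 1460/11 − (2/11)·(1163/13) = 1514/13 and Ps = 90 + 1·(1163/13) = 2333/13.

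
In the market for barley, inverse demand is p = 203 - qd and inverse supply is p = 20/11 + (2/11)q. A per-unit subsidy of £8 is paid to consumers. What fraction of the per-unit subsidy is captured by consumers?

Consumer share = 11/13

Pre-subsidy: 203 - q = 20/11 + (2/11)q gives q* = 2213/13 and p* = 426/13.
With the rebate, buyers effectively pay pb = ps − 8, where ps is the price sellers receive.
On the curves, pb = 203 - q and ps = 20/11 + (2/11)q; the wedge ps − pb = 8 gives 20/11 + (2/11)q − (203 - q) = 8, so q' = 177.
Then pb = 203 − 1·177 = 26 and ps = 20/11 + (2/11)·177 = 34.
Buyers' price falls by p* − pb = 426/13 − 26 = 88/13; sellers' price rises by ps − p* = 34 − 426/13 = 16/13.
So consumers capture (88/13)/8 = 11/13 of each unit of subsidy.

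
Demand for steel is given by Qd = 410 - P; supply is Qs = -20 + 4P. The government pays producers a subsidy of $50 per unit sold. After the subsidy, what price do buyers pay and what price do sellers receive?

Pre-subsidy: 410 - P = -20 + 4P gives P* = 86, Q* = 324.
With the subsidy, sellers receive Ps = Pb + 50 for each unit, where Pb is the price buyers pay.
Supply in terms of Pb becomes Qs = -20 + 4(Pb + 50) = 180 + 4Pb. Setting this equal to demand: 410 - Pb = 180 + 4Pb, so Pb = 46.
Sellers receive Ps = 46 + 50 = 96; Q' = 410 − 1·46 = 364.

Buyers pay $46; sellers receive $96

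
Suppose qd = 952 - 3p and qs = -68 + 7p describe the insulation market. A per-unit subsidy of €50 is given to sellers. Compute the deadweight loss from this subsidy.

Pre-subsidy: 952 - 3p = -68 + 7p gives p* = 102, q* = 646.
With the subsidy, sellers receive ps = pb + 50 for each unit, where pb is the price buyers pay.
Supply in terms of pb becomes qs = -68 + 7(pb + 50) = 282 + 7pb. Setting this equal to demand: 952 - 3pb = 282 + 7pb, so pb = 67.
Sellers receive ps = 67 + 50 = 117; q' = 952 − 3·67 = 751.
The subsidy expands output by 751 − 646 = 105 past the efficient level; on those units the gap between marginal cost and willingness to pay runs from 0 up to 50.
DWL = ½ × 50 × 105 = 2625.

Deadweight loss = €2625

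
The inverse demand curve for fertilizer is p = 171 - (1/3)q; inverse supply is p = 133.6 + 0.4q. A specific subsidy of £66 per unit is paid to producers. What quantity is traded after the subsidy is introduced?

Pre-subsidy: 171 - (1/3)q = 133.6 + 0.4q gives q* = 51 and p* = 154.
With the subsidy, sellers receive ps = pb + 66 for each unit, where pb is the price buyers pay.
On the curves, pb = 171 - (1/3)q and ps = 133.6 + 0.4q; the wedge ps − pb = 66 gives 133.6 + 0.4q − (171 - (1/3)q) = 66, so q' = 141.
Then pb = 171 − (1/3)·141 = 124 and ps = 133.6 + 0.4·141 = 190.

q' = 141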